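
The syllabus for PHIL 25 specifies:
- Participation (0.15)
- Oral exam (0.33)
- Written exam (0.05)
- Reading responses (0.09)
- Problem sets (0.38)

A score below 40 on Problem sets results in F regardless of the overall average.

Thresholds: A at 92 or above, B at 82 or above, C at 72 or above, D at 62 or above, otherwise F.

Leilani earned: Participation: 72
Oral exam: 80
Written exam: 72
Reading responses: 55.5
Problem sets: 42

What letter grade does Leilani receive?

F

Problem sets score 42 ≥ 40: minimum met.
Weighted total:
  Participation 72 × 0.15 = 10.8
  Oral exam 80 × 0.33 = 26.4
  Written exam 72 × 0.05 = 3.6
  Reading responses 55.5 × 0.09 = 4.995
  Problem sets 42 × 0.38 = 15.96
Sum = 61.755
61.755 < 62 → F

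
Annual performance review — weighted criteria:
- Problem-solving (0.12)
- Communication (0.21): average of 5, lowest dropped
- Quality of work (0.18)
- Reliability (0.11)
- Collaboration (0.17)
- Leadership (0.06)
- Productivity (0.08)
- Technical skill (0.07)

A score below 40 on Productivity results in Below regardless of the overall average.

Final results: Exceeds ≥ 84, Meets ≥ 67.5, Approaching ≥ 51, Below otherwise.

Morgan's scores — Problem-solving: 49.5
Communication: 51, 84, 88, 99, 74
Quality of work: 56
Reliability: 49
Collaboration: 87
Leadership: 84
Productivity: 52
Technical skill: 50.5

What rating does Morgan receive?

Approaching

Communication: drop 51 → average of remaining 4 = 345/4 = 86.25
Productivity score 52 ≥ 40: minimum met.
Weighted total:
  Problem-solving 49.5 × 0.12 = 5.94
  Communication 86.25 × 0.21 = 18.1125
  Quality of work 56 × 0.18 = 10.08
  Reliability 49 × 0.11 = 5.39
  Collaboration 87 × 0.17 = 14.79
  Leadership 84 × 0.06 = 5.04
  Productivity 52 × 0.08 = 4.16
  Technical skill 50.5 × 0.07 = 3.535
Sum = 67.0475
67.0475 is ≥ 51 and < 67.5 → Approaching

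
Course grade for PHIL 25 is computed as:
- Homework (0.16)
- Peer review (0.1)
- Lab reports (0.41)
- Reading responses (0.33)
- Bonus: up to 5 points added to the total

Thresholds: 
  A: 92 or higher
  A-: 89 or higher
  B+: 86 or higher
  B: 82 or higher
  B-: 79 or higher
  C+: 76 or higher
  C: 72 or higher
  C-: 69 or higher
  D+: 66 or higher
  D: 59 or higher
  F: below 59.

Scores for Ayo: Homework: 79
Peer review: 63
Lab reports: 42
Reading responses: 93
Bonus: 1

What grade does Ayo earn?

Weighted total:
  Homework 79 × 0.16 = 12.64
  Peer review 63 × 0.1 = 6.3
  Lab reports 42 × 0.41 = 17.22
  Reading responses 93 × 0.33 = 30.69
Sum = 66.85
Bonus: 66.85 + 1 = 67.85
67.85 is ≥ 66 and < 69 → D+

D+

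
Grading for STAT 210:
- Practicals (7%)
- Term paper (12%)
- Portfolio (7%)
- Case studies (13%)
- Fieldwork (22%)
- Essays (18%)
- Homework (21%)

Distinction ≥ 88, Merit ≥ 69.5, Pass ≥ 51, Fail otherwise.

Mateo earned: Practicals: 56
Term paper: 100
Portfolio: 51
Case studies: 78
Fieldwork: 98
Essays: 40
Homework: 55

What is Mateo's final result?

Weighted total:
  Practicals 56 × 0.07 = 3.92
  Term paper 100 × 0.12 = 12
  Portfolio 51 × 0.07 = 3.57
  Case studies 78 × 0.13 = 10.14
  Fieldwork 98 × 0.22 = 21.56
  Essays 40 × 0.18 = 7.2
  Homework 55 × 0.21 = 11.55
Sum = 69.94
69.94 is ≥ 69.5 and < 88 → Merit

Merit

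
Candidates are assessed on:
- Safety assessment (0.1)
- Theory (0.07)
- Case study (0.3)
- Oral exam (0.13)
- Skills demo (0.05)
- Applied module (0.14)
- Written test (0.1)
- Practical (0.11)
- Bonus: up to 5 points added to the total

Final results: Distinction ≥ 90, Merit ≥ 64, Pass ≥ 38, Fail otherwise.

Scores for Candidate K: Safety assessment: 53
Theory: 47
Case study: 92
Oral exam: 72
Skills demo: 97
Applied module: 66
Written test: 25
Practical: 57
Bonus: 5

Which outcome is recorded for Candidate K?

Merit

Weighted total:
  Safety assessment 53 × 0.1 = 5.3
  Theory 47 × 0.07 = 3.29
  Case study 92 × 0.3 = 27.6
  Oral exam 72 × 0.13 = 9.36
  Skills demo 97 × 0.05 = 4.85
  Applied module 66 × 0.14 = 9.24
  Written test 25 × 0.1 = 2.5
  Practical 57 × 0.11 = 6.27
Sum = 68.41
Bonus: 68.41 + 5 = 73.41
73.41 is ≥ 64 and < 90 → Merit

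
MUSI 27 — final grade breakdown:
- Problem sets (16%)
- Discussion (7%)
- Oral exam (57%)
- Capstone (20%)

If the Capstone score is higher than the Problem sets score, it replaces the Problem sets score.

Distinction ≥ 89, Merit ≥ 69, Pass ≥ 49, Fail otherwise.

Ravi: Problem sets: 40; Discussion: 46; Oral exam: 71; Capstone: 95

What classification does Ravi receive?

Merit

Capstone (95) > Problem sets (40), so Problem sets counts as 95.
Weighted total:
  Problem sets 95 × 0.16 = 15.2
  Discussion 46 × 0.07 = 3.22
  Oral exam 71 × 0.57 = 40.47
  Capstone 95 × 0.2 = 19
Sum = 77.89
77.89 is ≥ 69 and < 89 → Merit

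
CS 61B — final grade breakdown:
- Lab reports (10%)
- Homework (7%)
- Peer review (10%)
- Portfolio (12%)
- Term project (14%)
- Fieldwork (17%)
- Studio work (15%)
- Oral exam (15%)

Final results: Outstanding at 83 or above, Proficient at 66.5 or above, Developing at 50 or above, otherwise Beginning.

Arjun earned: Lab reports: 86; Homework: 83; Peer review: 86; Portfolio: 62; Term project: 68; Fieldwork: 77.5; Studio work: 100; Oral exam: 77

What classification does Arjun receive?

Proficient

Weighted total:
  Lab reports 86 × 0.1 = 8.6
  Homework 83 × 0.07 = 5.81
  Peer review 86 × 0.1 = 8.6
  Portfolio 62 × 0.12 = 7.44
  Term project 68 × 0.14 = 9.52
  Fieldwork 77.5 × 0.17 = 13.175
  Studio work 100 × 0.15 = 15
  Oral exam 77 × 0.15 = 11.55
Sum = 79.695
79.695 is ≥ 66.5 and < 83 → Proficient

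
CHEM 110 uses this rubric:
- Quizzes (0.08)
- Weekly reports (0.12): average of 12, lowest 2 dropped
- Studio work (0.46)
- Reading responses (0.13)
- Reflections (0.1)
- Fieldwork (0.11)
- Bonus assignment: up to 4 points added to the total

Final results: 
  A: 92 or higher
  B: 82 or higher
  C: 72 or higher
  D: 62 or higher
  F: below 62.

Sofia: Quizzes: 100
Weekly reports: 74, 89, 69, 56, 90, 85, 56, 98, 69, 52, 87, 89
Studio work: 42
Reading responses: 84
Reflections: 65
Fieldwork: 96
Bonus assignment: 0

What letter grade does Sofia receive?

D

Weekly reports: drop 52, 56 → average of remaining 10 = 806/10 = 80.6
Weighted total:
  Quizzes 100 × 0.08 = 8
  Weekly reports 80.6 × 0.12 = 9.672
  Studio work 42 × 0.46 = 19.32
  Reading responses 84 × 0.13 = 10.92
  Reflections 65 × 0.1 = 6.5
  Fieldwork 96 × 0.11 = 10.56
Sum = 64.972
Bonus assignment: 64.972 + 0 = 64.972
64.972 is ≥ 62 and < 72 → D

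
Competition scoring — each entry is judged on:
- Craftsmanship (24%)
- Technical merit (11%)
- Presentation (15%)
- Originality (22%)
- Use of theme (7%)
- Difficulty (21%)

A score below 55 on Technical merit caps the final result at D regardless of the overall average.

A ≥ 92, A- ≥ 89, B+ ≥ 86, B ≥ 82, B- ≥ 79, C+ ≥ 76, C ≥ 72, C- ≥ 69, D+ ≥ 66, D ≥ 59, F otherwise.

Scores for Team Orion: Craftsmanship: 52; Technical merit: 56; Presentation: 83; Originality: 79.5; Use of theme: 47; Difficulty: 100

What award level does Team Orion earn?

C

Technical merit score 56 ≥ 55: minimum met.
Weighted total:
  Craftsmanship 52 × 0.24 = 12.48
  Technical merit 56 × 0.11 = 6.16
  Presentation 83 × 0.15 = 12.45
  Originality 79.5 × 0.22 = 17.49
  Use of theme 47 × 0.07 = 3.29
  Difficulty 100 × 0.21 = 21
Sum = 72.87
72.87 is ≥ 72 and < 76 → C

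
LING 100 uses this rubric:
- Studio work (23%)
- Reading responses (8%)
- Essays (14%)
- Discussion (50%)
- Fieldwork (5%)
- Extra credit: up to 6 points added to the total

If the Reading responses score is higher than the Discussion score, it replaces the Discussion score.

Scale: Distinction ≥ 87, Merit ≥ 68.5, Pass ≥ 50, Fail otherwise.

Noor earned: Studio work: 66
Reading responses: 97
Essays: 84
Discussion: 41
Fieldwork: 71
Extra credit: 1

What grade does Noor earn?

Reading responses (97) > Discussion (41), so Discussion counts as 97.
Weighted total:
  Studio work 66 × 0.23 = 15.18
  Reading responses 97 × 0.08 = 7.76
  Essays 84 × 0.14 = 11.76
  Discussion 97 × 0.5 = 48.5
  Fieldwork 71 × 0.05 = 3.55
Sum = 86.75
Extra credit: 86.75 + 1 = 87.75
87.75 ≥ 87 → Distinction

Distinction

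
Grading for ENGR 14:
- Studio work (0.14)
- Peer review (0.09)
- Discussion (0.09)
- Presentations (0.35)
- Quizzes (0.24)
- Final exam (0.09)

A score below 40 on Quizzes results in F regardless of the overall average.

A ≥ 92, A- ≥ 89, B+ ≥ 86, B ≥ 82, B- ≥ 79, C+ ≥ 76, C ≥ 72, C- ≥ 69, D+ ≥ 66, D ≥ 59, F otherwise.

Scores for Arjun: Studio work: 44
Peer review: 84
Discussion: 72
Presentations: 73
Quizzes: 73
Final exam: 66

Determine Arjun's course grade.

Quizzes score 73 ≥ 40: minimum met.
Weighted total:
  Studio work 44 × 0.14 = 6.16
  Peer review 84 × 0.09 = 7.56
  Discussion 72 × 0.09 = 6.48
  Presentations 73 × 0.35 = 25.55
  Quizzes 73 × 0.24 = 17.52
  Final exam 66 × 0.09 = 5.94
Sum = 69.21
69.21 is ≥ 69 and < 72 → C-

C-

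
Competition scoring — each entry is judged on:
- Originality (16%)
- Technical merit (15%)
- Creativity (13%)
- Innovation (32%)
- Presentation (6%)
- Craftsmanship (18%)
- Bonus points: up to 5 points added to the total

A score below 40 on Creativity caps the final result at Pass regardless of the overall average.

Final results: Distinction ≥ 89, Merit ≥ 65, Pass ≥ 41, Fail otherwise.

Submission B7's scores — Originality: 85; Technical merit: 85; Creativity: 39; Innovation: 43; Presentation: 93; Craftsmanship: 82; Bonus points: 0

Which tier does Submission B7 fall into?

Creativity score 39 < 40: minimum not met.
Weighted total:
  Originality 85 × 0.16 = 13.6
  Technical merit 85 × 0.15 = 12.75
  Creativity 39 × 0.13 = 5.07
  Innovation 43 × 0.32 = 13.76
  Presentation 93 × 0.06 = 5.58
  Craftsmanship 82 × 0.18 = 14.76
Sum = 65.52
Bonus points: 65.52 + 0 = 65.52
65.52 would be Merit; cap at Pass applies → Pass.

Pass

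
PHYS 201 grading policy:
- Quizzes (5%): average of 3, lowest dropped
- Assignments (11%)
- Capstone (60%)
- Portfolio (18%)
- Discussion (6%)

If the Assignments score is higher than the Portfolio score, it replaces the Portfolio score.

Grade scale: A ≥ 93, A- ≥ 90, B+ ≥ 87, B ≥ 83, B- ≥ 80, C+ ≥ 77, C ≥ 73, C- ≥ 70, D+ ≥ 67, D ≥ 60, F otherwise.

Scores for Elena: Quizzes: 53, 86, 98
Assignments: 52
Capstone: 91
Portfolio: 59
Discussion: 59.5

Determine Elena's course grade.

Quizzes: drop 53 → average of remaining 2 = 184/2 = 92
Assignments (52) ≤ Portfolio (59), so Portfolio stays at 59.
Weighted total:
  Quizzes 92 × 0.05 = 4.6
  Assignments 52 × 0.11 = 5.72
  Capstone 91 × 0.6 = 54.6
  Portfolio 59 × 0.18 = 10.62
  Discussion 59.5 × 0.06 = 3.57
Sum = 79.11
79.11 is ≥ 77 and < 80 → C+

C+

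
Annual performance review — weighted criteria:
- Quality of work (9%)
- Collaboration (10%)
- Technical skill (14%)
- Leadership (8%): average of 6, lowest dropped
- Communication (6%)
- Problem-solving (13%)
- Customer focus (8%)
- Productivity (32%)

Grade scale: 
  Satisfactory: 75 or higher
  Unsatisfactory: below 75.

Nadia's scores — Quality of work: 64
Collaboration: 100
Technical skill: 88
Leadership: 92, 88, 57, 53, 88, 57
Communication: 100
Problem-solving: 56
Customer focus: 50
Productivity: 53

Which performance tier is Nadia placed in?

Leadership: drop 53 → average of remaining 5 = 382/5 = 76.4
Weighted total:
  Quality of work 64 × 0.09 = 5.76
  Collaboration 100 × 0.1 = 10
  Technical skill 88 × 0.14 = 12.32
  Leadership 76.4 × 0.08 = 6.112
  Communication 100 × 0.06 = 6
  Problem-solving 56 × 0.13 = 7.28
  Customer focus 50 × 0.08 = 4
  Productivity 53 × 0.32 = 16.96
Sum = 68.432
68.432 < 75 → Unsatisfactory

Unsatisfactory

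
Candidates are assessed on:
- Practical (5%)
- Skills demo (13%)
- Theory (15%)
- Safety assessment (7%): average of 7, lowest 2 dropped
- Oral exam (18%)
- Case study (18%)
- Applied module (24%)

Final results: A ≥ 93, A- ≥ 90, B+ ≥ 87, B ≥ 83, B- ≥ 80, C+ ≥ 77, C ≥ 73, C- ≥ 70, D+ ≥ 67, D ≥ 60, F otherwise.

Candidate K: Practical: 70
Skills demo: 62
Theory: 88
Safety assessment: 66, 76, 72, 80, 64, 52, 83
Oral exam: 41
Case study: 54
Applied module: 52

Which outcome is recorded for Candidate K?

Safety assessment: drop 52, 64 → average of remaining 5 = 377/5 = 75.4
Weighted total:
  Practical 70 × 0.05 = 3.5
  Skills demo 62 × 0.13 = 8.06
  Theory 88 × 0.15 = 13.2
  Safety assessment 75.4 × 0.07 = 5.278
  Oral exam 41 × 0.18 = 7.38
  Case study 54 × 0.18 = 9.72
  Applied module 52 × 0.24 = 12.48
Sum = 59.618
59.618 < 60 → F

F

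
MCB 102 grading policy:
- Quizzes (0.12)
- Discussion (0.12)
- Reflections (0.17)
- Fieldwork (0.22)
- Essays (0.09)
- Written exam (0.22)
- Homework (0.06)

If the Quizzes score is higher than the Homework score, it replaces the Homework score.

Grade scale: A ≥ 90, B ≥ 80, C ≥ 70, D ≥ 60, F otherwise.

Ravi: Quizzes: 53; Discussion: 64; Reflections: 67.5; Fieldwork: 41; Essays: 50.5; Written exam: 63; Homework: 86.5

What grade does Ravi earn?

F

Quizzes (53) ≤ Homework (86.5), so Homework stays at 86.5.
Weighted total:
  Quizzes 53 × 0.12 = 6.36
  Discussion 64 × 0.12 = 7.68
  Reflections 67.5 × 0.17 = 11.475
  Fieldwork 41 × 0.22 = 9.02
  Essays 50.5 × 0.09 = 4.545
  Written exam 63 × 0.22 = 13.86
  Homework 86.5 × 0.06 = 5.19
Sum = 58.13
58.13 < 60 → F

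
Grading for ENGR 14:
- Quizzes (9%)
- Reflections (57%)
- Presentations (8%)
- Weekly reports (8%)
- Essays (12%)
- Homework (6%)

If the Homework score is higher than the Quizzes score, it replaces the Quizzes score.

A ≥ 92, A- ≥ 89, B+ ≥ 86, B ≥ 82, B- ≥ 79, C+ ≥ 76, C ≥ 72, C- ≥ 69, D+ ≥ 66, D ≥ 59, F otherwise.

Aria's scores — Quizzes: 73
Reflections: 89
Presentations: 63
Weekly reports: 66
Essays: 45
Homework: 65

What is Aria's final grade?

Homework (65) ≤ Quizzes (73), so Quizzes stays at 73.
Weighted total:
  Quizzes 73 × 0.09 = 6.57
  Reflections 89 × 0.57 = 50.73
  Presentations 63 × 0.08 = 5.04
  Weekly reports 66 × 0.08 = 5.28
  Essays 45 × 0.12 = 5.4
  Homework 65 × 0.06 = 3.9
Sum = 76.92
76.92 is ≥ 76 and < 79 → C+

C+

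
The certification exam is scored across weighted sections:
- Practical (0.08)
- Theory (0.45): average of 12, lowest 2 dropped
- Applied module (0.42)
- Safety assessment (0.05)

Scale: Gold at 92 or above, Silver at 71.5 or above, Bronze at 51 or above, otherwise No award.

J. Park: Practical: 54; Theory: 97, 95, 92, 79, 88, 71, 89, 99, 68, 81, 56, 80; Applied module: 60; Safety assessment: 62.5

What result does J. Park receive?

Theory: drop 56, 68 → average of remaining 10 = 871/10 = 87.1
Weighted total:
  Practical 54 × 0.08 = 4.32
  Theory 87.1 × 0.45 = 39.195
  Applied module 60 × 0.42 = 25.2
  Safety assessment 62.5 × 0.05 = 3.125
Sum = 71.84
71.84 is ≥ 71.5 and < 92 → Silver

Silver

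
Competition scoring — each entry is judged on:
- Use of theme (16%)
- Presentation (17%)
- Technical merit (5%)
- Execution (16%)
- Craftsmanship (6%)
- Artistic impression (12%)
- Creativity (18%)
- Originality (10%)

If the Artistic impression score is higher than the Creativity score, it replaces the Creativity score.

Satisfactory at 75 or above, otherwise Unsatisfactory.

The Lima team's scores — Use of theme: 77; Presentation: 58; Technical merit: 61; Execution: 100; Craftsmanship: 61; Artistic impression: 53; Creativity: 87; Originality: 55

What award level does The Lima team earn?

Artistic impression (53) ≤ Creativity (87), so Creativity stays at 87.
Weighted total:
  Use of theme 77 × 0.16 = 12.32
  Presentation 58 × 0.17 = 9.86
  Technical merit 61 × 0.05 = 3.05
  Execution 100 × 0.16 = 16
  Craftsmanship 61 × 0.06 = 3.66
  Artistic impression 53 × 0.12 = 6.36
  Creativity 87 × 0.18 = 15.66
  Originality 55 × 0.1 = 5.5
Sum = 72.41
72.41 < 75 → Unsatisfactory

Unsatisfactory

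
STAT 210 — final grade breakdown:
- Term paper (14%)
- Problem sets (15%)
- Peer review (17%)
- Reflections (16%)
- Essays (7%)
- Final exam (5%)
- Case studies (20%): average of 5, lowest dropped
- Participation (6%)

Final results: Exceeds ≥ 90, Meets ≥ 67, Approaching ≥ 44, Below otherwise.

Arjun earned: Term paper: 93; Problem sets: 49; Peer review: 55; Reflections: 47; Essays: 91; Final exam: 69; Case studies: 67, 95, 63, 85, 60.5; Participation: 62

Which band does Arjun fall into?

Approaching

Case studies: drop 60.5 → average of remaining 4 = 310/4 = 77.5
Weighted total:
  Term paper 93 × 0.14 = 13.02
  Problem sets 49 × 0.15 = 7.35
  Peer review 55 × 0.17 = 9.35
  Reflections 47 × 0.16 = 7.52
  Essays 91 × 0.07 = 6.37
  Final exam 69 × 0.05 = 3.45
  Case studies 77.5 × 0.2 = 15.5
  Participation 62 × 0.06 = 3.72
Sum = 66.28
66.28 is ≥ 44 and < 67 → Approaching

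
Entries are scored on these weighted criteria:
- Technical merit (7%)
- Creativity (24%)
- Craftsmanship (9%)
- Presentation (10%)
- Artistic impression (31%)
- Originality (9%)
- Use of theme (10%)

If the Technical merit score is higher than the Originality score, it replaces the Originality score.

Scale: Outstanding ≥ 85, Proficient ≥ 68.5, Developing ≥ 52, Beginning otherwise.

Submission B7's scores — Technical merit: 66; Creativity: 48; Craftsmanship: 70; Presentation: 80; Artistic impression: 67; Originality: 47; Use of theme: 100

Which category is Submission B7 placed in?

Technical merit (66) > Originality (47), so Originality counts as 66.
Weighted total:
  Technical merit 66 × 0.07 = 4.62
  Creativity 48 × 0.24 = 11.52
  Craftsmanship 70 × 0.09 = 6.3
  Presentation 80 × 0.1 = 8
  Artistic impression 67 × 0.31 = 20.77
  Originality 66 × 0.09 = 5.94
  Use of theme 100 × 0.1 = 10
Sum = 67.15
67.15 is ≥ 52 and < 68.5 → Developing

Developing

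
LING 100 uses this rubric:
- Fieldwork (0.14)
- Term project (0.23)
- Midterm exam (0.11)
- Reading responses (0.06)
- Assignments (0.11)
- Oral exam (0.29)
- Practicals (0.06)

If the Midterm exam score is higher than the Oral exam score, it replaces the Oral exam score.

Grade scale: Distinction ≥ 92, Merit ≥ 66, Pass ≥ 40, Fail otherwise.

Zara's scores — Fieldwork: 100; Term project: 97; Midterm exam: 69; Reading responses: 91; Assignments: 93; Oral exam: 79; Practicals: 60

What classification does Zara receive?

Midterm exam (69) ≤ Oral exam (79), so Oral exam stays at 79.
Weighted total:
  Fieldwork 100 × 0.14 = 14
  Term project 97 × 0.23 = 22.31
  Midterm exam 69 × 0.11 = 7.59
  Reading responses 91 × 0.06 = 5.46
  Assignments 93 × 0.11 = 10.23
  Oral exam 79 × 0.29 = 22.91
  Practicals 60 × 0.06 = 3.6
Sum = 86.1
86.1 is ≥ 66 and < 92 → Merit

Merit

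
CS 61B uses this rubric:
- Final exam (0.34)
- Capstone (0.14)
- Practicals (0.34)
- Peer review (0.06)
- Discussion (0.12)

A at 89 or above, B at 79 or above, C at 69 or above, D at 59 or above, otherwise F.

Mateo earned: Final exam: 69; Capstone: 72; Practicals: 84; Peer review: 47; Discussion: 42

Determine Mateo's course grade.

C

Weighted total:
  Final exam 69 × 0.34 = 23.46
  Capstone 72 × 0.14 = 10.08
  Practicals 84 × 0.34 = 28.56
  Peer review 47 × 0.06 = 2.82
  Discussion 42 × 0.12 = 5.04
Sum = 69.96
69.96 is ≥ 69 and < 79 → C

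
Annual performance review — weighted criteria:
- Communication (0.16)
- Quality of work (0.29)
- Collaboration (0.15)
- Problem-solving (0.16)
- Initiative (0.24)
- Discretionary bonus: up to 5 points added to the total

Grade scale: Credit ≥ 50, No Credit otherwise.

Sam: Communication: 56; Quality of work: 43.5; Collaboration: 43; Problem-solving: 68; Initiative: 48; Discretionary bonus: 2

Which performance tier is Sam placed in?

Weighted total:
  Communication 56 × 0.16 = 8.96
  Quality of work 43.5 × 0.29 = 12.615
  Collaboration 43 × 0.15 = 6.45
  Problem-solving 68 × 0.16 = 10.88
  Initiative 48 × 0.24 = 11.52
Sum = 50.425
Discretionary bonus: 50.425 + 2 = 52.425
52.425 ≥ 50 → Credit

Credit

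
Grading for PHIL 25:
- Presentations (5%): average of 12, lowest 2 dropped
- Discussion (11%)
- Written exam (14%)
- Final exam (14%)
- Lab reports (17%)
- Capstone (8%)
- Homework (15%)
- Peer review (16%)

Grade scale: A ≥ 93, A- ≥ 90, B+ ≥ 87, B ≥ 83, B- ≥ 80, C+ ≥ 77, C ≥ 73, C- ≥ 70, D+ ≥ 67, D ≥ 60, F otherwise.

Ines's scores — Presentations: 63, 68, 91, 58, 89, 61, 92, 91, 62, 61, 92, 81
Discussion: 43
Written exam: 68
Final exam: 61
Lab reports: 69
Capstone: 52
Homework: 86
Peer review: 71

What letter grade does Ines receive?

Presentations: drop 58, 61 → average of remaining 10 = 790/10 = 79
Weighted total:
  Presentations 79 × 0.05 = 3.95
  Discussion 43 × 0.11 = 4.73
  Written exam 68 × 0.14 = 9.52
  Final exam 61 × 0.14 = 8.54
  Lab reports 69 × 0.17 = 11.73
  Capstone 52 × 0.08 = 4.16
  Homework 86 × 0.15 = 12.9
  Peer review 71 × 0.16 = 11.36
Sum = 66.89
66.89 is ≥ 60 and < 67 → D

D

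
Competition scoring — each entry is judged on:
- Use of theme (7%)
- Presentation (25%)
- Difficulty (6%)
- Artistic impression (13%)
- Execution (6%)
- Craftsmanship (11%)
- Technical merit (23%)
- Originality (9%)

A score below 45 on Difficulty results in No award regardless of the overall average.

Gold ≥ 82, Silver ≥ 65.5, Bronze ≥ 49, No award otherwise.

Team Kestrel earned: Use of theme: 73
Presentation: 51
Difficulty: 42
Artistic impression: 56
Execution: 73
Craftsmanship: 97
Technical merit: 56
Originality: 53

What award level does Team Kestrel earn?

Difficulty score 42 < 45: minimum not met.
Weighted total:
  Use of theme 73 × 0.07 = 5.11
  Presentation 51 × 0.25 = 12.75
  Difficulty 42 × 0.06 = 2.52
  Artistic impression 56 × 0.13 = 7.28
  Execution 73 × 0.06 = 4.38
  Craftsmanship 97 × 0.11 = 10.67
  Technical merit 56 × 0.23 = 12.88
  Originality 53 × 0.09 = 4.77
Sum = 60.36
Because the Difficulty minimum was not met, the result is No award.

No award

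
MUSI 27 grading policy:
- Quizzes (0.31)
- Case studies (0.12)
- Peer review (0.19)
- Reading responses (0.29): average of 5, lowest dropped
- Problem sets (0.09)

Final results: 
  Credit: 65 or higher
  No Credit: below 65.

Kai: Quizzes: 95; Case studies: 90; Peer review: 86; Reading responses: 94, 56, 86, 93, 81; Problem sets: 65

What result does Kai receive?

Reading responses: drop 56 → average of remaining 4 = 354/4 = 88.5
Weighted total:
  Quizzes 95 × 0.31 = 29.45
  Case studies 90 × 0.12 = 10.8
  Peer review 86 × 0.19 = 16.34
  Reading responses 88.5 × 0.29 = 25.665
  Problem sets 65 × 0.09 = 5.85
Sum = 88.105
88.105 ≥ 65 → Credit

Credit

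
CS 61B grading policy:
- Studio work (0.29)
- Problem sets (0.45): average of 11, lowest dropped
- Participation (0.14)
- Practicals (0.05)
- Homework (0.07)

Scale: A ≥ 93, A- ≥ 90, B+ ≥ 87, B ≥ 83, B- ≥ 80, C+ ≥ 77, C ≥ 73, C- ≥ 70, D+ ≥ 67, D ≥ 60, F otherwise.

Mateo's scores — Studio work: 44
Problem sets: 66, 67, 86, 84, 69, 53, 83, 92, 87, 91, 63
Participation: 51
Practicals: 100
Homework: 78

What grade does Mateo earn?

D

Problem sets: drop 53 → average of remaining 10 = 788/10 = 78.8
Weighted total:
  Studio work 44 × 0.29 = 12.76
  Problem sets 78.8 × 0.45 = 35.46
  Participation 51 × 0.14 = 7.14
  Practicals 100 × 0.05 = 5
  Homework 78 × 0.07 = 5.46
Sum = 65.82
65.82 is ≥ 60 and < 67 → D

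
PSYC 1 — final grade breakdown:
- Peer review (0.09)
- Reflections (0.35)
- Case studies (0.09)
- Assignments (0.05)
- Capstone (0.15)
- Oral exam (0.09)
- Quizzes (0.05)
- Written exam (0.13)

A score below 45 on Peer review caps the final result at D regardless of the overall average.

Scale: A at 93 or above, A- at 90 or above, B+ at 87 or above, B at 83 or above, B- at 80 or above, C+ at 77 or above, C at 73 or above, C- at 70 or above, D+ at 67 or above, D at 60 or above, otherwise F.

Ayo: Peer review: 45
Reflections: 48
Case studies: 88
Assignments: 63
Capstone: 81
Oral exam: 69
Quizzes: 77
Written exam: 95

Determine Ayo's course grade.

Peer review score 45 ≥ 45: minimum met.
Weighted total:
  Peer review 45 × 0.09 = 4.05
  Reflections 48 × 0.35 = 16.8
  Case studies 88 × 0.09 = 7.92
  Assignments 63 × 0.05 = 3.15
  Capstone 81 × 0.15 = 12.15
  Oral exam 69 × 0.09 = 6.21
  Quizzes 77 × 0.05 = 3.85
  Written exam 95 × 0.13 = 12.35
Sum = 66.48
66.48 is ≥ 60 and < 67 → D

D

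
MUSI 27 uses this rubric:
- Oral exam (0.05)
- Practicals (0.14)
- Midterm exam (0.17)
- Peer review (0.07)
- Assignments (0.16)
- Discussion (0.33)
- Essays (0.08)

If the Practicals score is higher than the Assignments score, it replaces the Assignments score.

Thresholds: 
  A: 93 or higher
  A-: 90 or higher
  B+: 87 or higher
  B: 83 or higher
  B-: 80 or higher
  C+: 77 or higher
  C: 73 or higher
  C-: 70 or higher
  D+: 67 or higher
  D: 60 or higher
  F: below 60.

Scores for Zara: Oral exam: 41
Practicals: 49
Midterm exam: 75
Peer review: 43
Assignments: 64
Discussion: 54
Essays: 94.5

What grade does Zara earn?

D

Practicals (49) ≤ Assignments (64), so Assignments stays at 64.
Weighted total:
  Oral exam 41 × 0.05 = 2.05
  Practicals 49 × 0.14 = 6.86
  Midterm exam 75 × 0.17 = 12.75
  Peer review 43 × 0.07 = 3.01
  Assignments 64 × 0.16 = 10.24
  Discussion 54 × 0.33 = 17.82
  Essays 94.5 × 0.08 = 7.56
Sum = 60.29
60.29 is ≥ 60 and < 67 → D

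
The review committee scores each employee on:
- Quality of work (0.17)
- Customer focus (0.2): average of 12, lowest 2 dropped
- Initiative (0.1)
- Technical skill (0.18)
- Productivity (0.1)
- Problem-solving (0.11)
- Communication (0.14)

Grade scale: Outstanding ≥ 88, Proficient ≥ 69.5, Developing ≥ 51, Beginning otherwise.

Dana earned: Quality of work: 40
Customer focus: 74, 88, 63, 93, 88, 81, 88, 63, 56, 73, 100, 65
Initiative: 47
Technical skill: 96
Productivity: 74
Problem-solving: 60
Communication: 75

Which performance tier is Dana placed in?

Proficient

Customer focus: drop 56, 63 → average of remaining 10 = 813/10 = 81.3
Weighted total:
  Quality of work 40 × 0.17 = 6.8
  Customer focus 81.3 × 0.2 = 16.26
  Initiative 47 × 0.1 = 4.7
  Technical skill 96 × 0.18 = 17.28
  Productivity 74 × 0.1 = 7.4
  Problem-solving 60 × 0.11 = 6.6
  Communication 75 × 0.14 = 10.5
Sum = 69.54
69.54 is ≥ 69.5 and < 88 → Proficient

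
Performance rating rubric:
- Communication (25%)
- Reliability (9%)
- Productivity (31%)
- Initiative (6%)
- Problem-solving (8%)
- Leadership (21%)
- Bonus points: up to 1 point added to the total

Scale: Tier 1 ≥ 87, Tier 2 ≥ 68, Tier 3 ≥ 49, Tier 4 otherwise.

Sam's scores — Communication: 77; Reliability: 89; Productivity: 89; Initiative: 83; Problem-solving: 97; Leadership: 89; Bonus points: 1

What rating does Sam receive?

Weighted total:
  Communication 77 × 0.25 = 19.25
  Reliability 89 × 0.09 = 8.01
  Productivity 89 × 0.31 = 27.59
  Initiative 83 × 0.06 = 4.98
  Problem-solving 97 × 0.08 = 7.76
  Leadership 89 × 0.21 = 18.69
Sum = 86.28
Bonus points: 86.28 + 1 = 87.28
87.28 ≥ 87 → Tier 1

Tier 1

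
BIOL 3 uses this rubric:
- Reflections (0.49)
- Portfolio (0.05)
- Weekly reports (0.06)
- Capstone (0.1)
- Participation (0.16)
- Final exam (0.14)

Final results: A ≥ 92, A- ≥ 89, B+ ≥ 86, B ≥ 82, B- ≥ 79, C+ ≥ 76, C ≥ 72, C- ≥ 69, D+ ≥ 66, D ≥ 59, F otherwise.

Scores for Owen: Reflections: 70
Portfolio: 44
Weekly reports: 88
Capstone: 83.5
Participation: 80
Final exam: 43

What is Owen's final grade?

D+

Weighted total:
  Reflections 70 × 0.49 = 34.3
  Portfolio 44 × 0.05 = 2.2
  Weekly reports 88 × 0.06 = 5.28
  Capstone 83.5 × 0.1 = 8.35
  Participation 80 × 0.16 = 12.8
  Final exam 43 × 0.14 = 6.02
Sum = 68.95
68.95 is ≥ 66 and < 69 → D+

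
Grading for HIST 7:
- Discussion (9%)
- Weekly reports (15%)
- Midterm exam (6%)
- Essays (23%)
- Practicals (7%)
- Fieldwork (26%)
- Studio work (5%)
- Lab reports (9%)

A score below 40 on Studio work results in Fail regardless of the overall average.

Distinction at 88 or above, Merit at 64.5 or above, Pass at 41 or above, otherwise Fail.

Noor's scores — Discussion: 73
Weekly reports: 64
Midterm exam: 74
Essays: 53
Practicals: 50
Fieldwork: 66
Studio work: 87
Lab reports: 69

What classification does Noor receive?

Pass

Studio work score 87 ≥ 40: minimum met.
Weighted total:
  Discussion 73 × 0.09 = 6.57
  Weekly reports 64 × 0.15 = 9.6
  Midterm exam 74 × 0.06 = 4.44
  Essays 53 × 0.23 = 12.19
  Practicals 50 × 0.07 = 3.5
  Fieldwork 66 × 0.26 = 17.16
  Studio work 87 × 0.05 = 4.35
  Lab reports 69 × 0.09 = 6.21
Sum = 64.02
64.02 is ≥ 41 and < 64.5 → Pass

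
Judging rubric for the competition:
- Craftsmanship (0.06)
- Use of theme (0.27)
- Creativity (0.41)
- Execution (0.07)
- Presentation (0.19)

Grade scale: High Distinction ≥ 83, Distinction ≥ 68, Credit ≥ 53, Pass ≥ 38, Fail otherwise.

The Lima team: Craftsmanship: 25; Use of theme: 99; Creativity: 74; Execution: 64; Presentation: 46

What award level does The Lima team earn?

Distinction

Weighted total:
  Craftsmanship 25 × 0.06 = 1.5
  Use of theme 99 × 0.27 = 26.73
  Creativity 74 × 0.41 = 30.34
  Execution 64 × 0.07 = 4.48
  Presentation 46 × 0.19 = 8.74
Sum = 71.79
71.79 is ≥ 68 and < 83 → Distinction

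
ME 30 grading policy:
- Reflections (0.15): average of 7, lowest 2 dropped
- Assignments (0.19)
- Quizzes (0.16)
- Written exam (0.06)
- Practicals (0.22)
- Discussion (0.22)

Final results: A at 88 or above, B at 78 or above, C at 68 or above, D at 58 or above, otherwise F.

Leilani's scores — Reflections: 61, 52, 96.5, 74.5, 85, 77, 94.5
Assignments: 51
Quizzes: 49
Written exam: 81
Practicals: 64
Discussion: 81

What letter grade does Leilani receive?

Reflections: drop 52, 61 → average of remaining 5 = 427.5/5 = 85.5
Weighted total:
  Reflections 85.5 × 0.15 = 12.825
  Assignments 51 × 0.19 = 9.69
  Quizzes 49 × 0.16 = 7.84
  Written exam 81 × 0.06 = 4.86
  Practicals 64 × 0.22 = 14.08
  Discussion 81 × 0.22 = 17.82
Sum = 67.115
67.115 is ≥ 58 and < 68 → D

D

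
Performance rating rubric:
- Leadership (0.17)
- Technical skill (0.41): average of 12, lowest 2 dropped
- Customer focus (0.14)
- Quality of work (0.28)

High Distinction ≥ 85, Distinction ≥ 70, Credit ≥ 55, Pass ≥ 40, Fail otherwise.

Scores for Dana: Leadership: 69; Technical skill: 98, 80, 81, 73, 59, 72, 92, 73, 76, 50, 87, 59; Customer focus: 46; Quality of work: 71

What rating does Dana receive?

Distinction

Technical skill: drop 50, 59 → average of remaining 10 = 791/10 = 79.1
Weighted total:
  Leadership 69 × 0.17 = 11.73
  Technical skill 79.1 × 0.41 = 32.431
  Customer focus 46 × 0.14 = 6.44
  Quality of work 71 × 0.28 = 19.88
Sum = 70.481
70.481 is ≥ 70 and < 85 → Distinction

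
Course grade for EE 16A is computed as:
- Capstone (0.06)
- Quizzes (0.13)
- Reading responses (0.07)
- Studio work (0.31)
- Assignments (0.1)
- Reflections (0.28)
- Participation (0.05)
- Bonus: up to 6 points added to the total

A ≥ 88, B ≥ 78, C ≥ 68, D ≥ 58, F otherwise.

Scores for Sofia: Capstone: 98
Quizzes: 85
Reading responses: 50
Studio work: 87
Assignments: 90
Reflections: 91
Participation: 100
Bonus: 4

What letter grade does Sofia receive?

A

Weighted total:
  Capstone 98 × 0.06 = 5.88
  Quizzes 85 × 0.13 = 11.05
  Reading responses 50 × 0.07 = 3.5
  Studio work 87 × 0.31 = 26.97
  Assignments 90 × 0.1 = 9
  Reflections 91 × 0.28 = 25.48
  Participation 100 × 0.05 = 5
Sum = 86.88
Bonus: 86.88 + 4 = 90.88
90.88 ≥ 88 → A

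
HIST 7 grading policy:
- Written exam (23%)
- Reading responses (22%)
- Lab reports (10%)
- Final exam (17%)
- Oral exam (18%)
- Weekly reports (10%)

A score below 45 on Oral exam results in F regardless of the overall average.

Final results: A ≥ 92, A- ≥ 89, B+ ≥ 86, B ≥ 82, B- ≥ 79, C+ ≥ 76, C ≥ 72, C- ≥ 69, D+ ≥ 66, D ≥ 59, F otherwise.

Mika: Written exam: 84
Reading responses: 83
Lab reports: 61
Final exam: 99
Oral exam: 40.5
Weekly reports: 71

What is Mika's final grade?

Oral exam score 40.5 < 45: minimum not met.
Weighted total:
  Written exam 84 × 0.23 = 19.32
  Reading responses 83 × 0.22 = 18.26
  Lab reports 61 × 0.1 = 6.1
  Final exam 99 × 0.17 = 16.83
  Oral exam 40.5 × 0.18 = 7.29
  Weekly reports 71 × 0.1 = 7.1
Sum = 74.9
Because the Oral exam minimum was not met, the result is F.

F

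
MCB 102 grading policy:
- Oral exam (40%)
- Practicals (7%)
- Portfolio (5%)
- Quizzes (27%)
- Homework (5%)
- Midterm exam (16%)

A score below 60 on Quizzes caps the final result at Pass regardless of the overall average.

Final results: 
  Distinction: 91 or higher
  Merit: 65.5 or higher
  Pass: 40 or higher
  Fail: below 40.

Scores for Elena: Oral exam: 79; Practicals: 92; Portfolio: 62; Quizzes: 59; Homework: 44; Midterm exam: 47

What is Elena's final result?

Pass

Quizzes score 59 < 60: minimum not met.
Weighted total:
  Oral exam 79 × 0.4 = 31.6
  Practicals 92 × 0.07 = 6.44
  Portfolio 62 × 0.05 = 3.1
  Quizzes 59 × 0.27 = 15.93
  Homework 44 × 0.05 = 2.2
  Midterm exam 47 × 0.16 = 7.52
Sum = 66.79
66.79 would be Merit; cap at Pass applies → Pass.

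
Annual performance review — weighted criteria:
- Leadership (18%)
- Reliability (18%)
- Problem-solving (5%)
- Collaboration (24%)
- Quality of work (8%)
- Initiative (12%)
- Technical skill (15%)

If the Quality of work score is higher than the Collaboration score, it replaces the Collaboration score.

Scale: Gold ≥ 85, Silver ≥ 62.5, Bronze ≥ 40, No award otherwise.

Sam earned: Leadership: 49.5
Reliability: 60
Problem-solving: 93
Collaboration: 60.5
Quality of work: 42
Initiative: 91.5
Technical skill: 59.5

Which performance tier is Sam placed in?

Bronze

Quality of work (42) ≤ Collaboration (60.5), so Collaboration stays at 60.5.
Weighted total:
  Leadership 49.5 × 0.18 = 8.91
  Reliability 60 × 0.18 = 10.8
  Problem-solving 93 × 0.05 = 4.65
  Collaboration 60.5 × 0.24 = 14.52
  Quality of work 42 × 0.08 = 3.36
  Initiative 91.5 × 0.12 = 10.98
  Technical skill 59.5 × 0.15 = 8.925
Sum = 62.145
62.145 is ≥ 40 and < 62.5 → Bronze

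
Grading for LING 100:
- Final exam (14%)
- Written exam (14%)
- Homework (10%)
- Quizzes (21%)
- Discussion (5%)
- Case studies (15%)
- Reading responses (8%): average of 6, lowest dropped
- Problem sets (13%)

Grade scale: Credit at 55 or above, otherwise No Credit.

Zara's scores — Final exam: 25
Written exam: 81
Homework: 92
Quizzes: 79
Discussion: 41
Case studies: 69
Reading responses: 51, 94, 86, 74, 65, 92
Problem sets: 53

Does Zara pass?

Reading responses: drop 51 → average of remaining 5 = 411/5 = 82.2
Weighted total:
  Final exam 25 × 0.14 = 3.5
  Written exam 81 × 0.14 = 11.34
  Homework 92 × 0.1 = 9.2
  Quizzes 79 × 0.21 = 16.59
  Discussion 41 × 0.05 = 2.05
  Case studies 69 × 0.15 = 10.35
  Reading responses 82.2 × 0.08 = 6.576
  Problem sets 53 × 0.13 = 6.89
Sum = 66.496
66.496 ≥ 55 → Credit

Credit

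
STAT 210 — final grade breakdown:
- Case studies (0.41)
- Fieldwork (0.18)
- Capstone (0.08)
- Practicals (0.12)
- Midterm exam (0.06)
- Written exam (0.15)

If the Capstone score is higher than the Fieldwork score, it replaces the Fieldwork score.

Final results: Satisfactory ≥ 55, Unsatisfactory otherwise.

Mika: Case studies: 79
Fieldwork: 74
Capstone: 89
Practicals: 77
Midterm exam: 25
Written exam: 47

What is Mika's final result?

Satisfactory

Capstone (89) > Fieldwork (74), so Fieldwork counts as 89.
Weighted total:
  Case studies 79 × 0.41 = 32.39
  Fieldwork 89 × 0.18 = 16.02
  Capstone 89 × 0.08 = 7.12
  Practicals 77 × 0.12 = 9.24
  Midterm exam 25 × 0.06 = 1.5
  Written exam 47 × 0.15 = 7.05
Sum = 73.32
73.32 ≥ 55 → Satisfactory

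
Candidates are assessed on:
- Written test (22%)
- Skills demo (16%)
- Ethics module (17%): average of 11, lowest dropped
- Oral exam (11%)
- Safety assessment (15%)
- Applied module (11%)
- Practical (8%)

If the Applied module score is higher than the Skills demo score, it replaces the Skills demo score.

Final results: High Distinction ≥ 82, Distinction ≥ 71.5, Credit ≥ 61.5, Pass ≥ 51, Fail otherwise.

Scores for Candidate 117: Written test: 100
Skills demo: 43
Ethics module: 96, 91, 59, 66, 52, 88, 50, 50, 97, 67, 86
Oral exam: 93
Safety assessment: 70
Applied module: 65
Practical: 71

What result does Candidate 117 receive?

Distinction

Ethics module: drop 50 → average of remaining 10 = 752/10 = 75.2
Applied module (65) > Skills demo (43), so Skills demo counts as 65.
Weighted total:
  Written test 100 × 0.22 = 22
  Skills demo 65 × 0.16 = 10.4
  Ethics module 75.2 × 0.17 = 12.784
  Oral exam 93 × 0.11 = 10.23
  Safety assessment 70 × 0.15 = 10.5
  Applied module 65 × 0.11 = 7.15
  Practical 71 × 0.08 = 5.68
Sum = 78.744
78.744 is ≥ 71.5 and < 82 → Distinction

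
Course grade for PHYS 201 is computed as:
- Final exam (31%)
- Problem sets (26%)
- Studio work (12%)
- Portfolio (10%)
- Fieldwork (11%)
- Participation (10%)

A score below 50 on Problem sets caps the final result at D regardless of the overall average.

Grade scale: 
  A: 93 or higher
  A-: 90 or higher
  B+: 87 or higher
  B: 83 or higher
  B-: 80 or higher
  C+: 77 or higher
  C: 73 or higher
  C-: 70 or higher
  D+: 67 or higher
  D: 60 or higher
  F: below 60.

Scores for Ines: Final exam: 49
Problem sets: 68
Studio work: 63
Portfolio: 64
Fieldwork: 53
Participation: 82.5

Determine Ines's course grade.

Problem sets score 68 ≥ 50: minimum met.
Weighted total:
  Final exam 49 × 0.31 = 15.19
  Problem sets 68 × 0.26 = 17.68
  Studio work 63 × 0.12 = 7.56
  Portfolio 64 × 0.1 = 6.4
  Fieldwork 53 × 0.11 = 5.83
  Participation 82.5 × 0.1 = 8.25
Sum = 60.91
60.91 is ≥ 60 and < 67 → D

D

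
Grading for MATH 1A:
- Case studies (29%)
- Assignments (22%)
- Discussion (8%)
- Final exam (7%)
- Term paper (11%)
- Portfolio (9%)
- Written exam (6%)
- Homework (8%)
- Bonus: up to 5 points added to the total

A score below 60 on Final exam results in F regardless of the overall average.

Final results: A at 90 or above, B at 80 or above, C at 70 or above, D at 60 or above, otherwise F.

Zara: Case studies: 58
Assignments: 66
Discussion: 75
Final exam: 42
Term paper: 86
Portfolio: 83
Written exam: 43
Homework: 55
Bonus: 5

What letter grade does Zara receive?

Final exam score 42 < 60: minimum not met.
Weighted total:
  Case studies 58 × 0.29 = 16.82
  Assignments 66 × 0.22 = 14.52
  Discussion 75 × 0.08 = 6
  Final exam 42 × 0.07 = 2.94
  Term paper 86 × 0.11 = 9.46
  Portfolio 83 × 0.09 = 7.47
  Written exam 43 × 0.06 = 2.58
  Homework 55 × 0.08 = 4.4
Sum = 64.19
Bonus: 64.19 + 5 = 69.19
Because the Final exam minimum was not met, the result is F.

F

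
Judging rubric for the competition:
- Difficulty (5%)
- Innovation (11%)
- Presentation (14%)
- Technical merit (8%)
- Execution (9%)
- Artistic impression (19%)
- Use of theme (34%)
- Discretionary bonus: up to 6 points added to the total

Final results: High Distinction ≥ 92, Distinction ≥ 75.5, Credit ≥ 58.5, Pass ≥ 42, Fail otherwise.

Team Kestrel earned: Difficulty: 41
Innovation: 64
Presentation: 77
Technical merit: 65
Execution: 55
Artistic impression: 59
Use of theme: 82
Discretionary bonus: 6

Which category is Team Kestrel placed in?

Weighted total:
  Difficulty 41 × 0.05 = 2.05
  Innovation 64 × 0.11 = 7.04
  Presentation 77 × 0.14 = 10.78
  Technical merit 65 × 0.08 = 5.2
  Execution 55 × 0.09 = 4.95
  Artistic impression 59 × 0.19 = 11.21
  Use of theme 82 × 0.34 = 27.88
Sum = 69.11
Discretionary bonus: 69.11 + 6 = 75.11
75.11 is ≥ 58.5 and < 75.5 → Credit

Credit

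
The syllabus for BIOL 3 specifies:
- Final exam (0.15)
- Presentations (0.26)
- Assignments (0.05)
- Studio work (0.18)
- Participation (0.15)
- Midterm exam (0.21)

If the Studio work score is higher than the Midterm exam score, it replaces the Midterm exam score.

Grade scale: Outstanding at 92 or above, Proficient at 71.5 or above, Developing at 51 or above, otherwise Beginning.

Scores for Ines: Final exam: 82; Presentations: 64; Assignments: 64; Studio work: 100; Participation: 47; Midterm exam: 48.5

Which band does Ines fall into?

Studio work (100) > Midterm exam (48.5), so Midterm exam counts as 100.
Weighted total:
  Final exam 82 × 0.15 = 12.3
  Presentations 64 × 0.26 = 16.64
  Assignments 64 × 0.05 = 3.2
  Studio work 100 × 0.18 = 18
  Participation 47 × 0.15 = 7.05
  Midterm exam 100 × 0.21 = 21
Sum = 78.19
78.19 is ≥ 71.5 and < 92 → Proficient

Proficient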